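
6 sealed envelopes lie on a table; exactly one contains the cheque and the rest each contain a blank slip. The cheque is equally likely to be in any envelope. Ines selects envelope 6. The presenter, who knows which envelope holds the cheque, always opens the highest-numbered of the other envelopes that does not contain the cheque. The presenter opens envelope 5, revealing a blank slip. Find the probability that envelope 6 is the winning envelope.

1/5

Condition on the true location of the cheque.
If it is in any of envelopes 1, 2, 3, 4, and 6 (prior 1/6 each): envelope 5 is the highest-numbered option available, probability 1; weight (1/6)·1 = 1/6 each.
If it is in envelope 5 (prior 1/6): the presenter opened envelope 5, so this case is ruled out; weight (1/6)·0 = 0.
The weights sum to 5/6.
So P(the cheque in envelope 6 | the presenter opened envelope 5) = (1/6) / (5/6) = 1/5.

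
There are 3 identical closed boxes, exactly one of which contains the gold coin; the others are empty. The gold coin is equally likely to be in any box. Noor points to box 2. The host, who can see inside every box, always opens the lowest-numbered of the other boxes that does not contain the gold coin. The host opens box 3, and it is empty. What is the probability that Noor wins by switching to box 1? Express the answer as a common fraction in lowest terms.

1

Consider each possible location of the gold coin in turn.
If it is in box 1 (prior 1/3): box 3 is the lowest-numbered option available, probability 1; weight (1/3)·1 = 1/3.
If it is in box 2 (prior 1/3): the host would have opened box 1 instead, probability 0; weight (1/3)·0 = 0.
If it is in box 3 (prior 1/3): the host opened box 3, so this case is ruled out; weight (1/3)·0 = 0.
The weights sum to 1/3.
So P(the gold coin in box 1 | the host opened box 3) = (1/3) / (1/3) = 1.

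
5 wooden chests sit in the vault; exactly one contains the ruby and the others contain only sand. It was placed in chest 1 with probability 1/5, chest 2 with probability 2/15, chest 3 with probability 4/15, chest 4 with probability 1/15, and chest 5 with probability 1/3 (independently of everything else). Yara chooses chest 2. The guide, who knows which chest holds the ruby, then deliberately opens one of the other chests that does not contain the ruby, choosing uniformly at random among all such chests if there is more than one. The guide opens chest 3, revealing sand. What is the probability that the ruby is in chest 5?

Consider each possible location of the ruby in turn.
If it is in chest 1 (prior 1/5): the guide has 3 equally likely choices, so probability 1/3; weight (1/5)·(1/3) = 1/15.
If it is in chest 2 (prior 2/15): the guide has 4 equally likely choices, so probability 1/4; weight (2/15)·(1/4) = 1/30.
If it is in chest 3 (prior 4/15): the guide opened chest 3, so this case is ruled out; weight (4/15)·0 = 0.
If it is in chest 4 (prior 1/15): the guide has 3 equally likely choices, so probability 1/3; weight (1/15)·(1/3) = 1/45.
If it is in chest 5 (prior 1/3): the guide has 3 equally likely choices, so probability 1/3; weight (1/3)·(1/3) = 1/9.
The weights sum to 7/30.
So P(the ruby in chest 5 | the guide opened chest 3) = (1/9) / (7/30) = 10/21.

10/21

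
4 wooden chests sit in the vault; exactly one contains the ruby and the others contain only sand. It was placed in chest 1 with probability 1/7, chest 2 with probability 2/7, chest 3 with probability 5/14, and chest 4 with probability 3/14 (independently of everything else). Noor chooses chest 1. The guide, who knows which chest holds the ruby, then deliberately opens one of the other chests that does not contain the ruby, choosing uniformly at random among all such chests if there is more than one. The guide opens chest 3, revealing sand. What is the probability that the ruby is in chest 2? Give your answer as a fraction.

Condition on the true location of the ruby.
If it is in chest 1 (prior 1/7): the guide has 3 equally likely choices, so probability 1/3; weight (1/7)·(1/3) = 1/21.
If it is in chest 2 (prior 2/7): the guide has 2 equally likely choices, so probability 1/2; weight (2/7)·(1/2) = 1/7.
If it is in chest 3 (prior 5/14): the guide opened chest 3, so this case is ruled out; weight (5/14)·0 = 0.
If it is in chest 4 (prior 3/14): the guide has 2 equally likely choices, so probability 1/2; weight (3/14)·(1/2) = 3/28.
The weights sum to 25/84.
So P(the ruby in chest 2 | the guide opened chest 3) = (1/7) / (25/84) = 12/25.

12/25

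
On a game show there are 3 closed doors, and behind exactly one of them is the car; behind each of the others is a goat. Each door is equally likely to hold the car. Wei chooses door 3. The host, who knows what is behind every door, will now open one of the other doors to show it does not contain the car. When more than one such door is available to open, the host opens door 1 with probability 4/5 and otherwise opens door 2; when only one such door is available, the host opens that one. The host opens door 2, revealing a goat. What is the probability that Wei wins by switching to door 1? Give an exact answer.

5/6

Apply Bayes' rule, conditioning on where the car actually is.
If it is behind door 1 (prior 1/3): only door 2 is available, probability 1; weight (1/3)·1 = 1/3.
If it is behind door 2 (prior 1/3): the host opened door 2, so this case is ruled out; weight (1/3)·0 = 0.
If it is behind door 3 (prior 1/3): door 1 is available but not opened, probability 1/5; weight (1/3)·(1/5) = 1/15.
The weights sum to 2/5.
So P(the car behind door 1 | the host opened door 2) = (1/3) / (2/5) = 5/6.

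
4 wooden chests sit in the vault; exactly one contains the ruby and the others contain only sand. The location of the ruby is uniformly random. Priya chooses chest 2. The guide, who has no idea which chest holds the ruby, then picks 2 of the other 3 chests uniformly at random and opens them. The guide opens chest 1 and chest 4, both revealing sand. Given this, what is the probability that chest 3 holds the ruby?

1/2

Apply Bayes' rule, conditioning on where the ruby actually is.
If it is in either of chests 1 and 4 (prior 1/4 each): that chest was opened and seen not to hold the prize — ruled out; weight (1/4)·0 = 0 each.
If it is in either of chests 2 and 3 (prior 1/4 each): the guide picks exactly this set with probability 1/3 regardless, and none is the prize; weight (1/4)·(1/3) = 1/12 each.
The weights sum to 1/6.
So P(the ruby in chest 3 | the guide opened chest 1 and chest 4) = (1/12) / (1/6) = 1/2.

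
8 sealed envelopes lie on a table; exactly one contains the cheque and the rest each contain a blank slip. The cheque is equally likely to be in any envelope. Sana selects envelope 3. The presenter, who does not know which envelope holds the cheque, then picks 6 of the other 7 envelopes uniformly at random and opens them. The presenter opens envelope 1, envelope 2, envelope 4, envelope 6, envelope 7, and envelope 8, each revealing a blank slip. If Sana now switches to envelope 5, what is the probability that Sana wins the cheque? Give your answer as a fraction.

1/2

Apply Bayes' rule, conditioning on where the cheque actually is.
If it is in any of envelopes 1, 2, 4, 6, 7, and 8 (prior 1/8 each): that envelope was opened and seen not to hold the prize — ruled out; weight (1/8)·0 = 0 each.
If it is in either of envelopes 3 and 5 (prior 1/8 each): the presenter picks exactly this set with probability 1/7 regardless, and none is the prize; weight (1/8)·(1/7) = 1/56 each.
The weights sum to 1/28.
So P(the cheque in envelope 5 | the presenter opened envelope 1, envelope 2, envelope 4, envelope 6, envelope 7, and envelope 8) = (1/56) / (1/28) = 1/2.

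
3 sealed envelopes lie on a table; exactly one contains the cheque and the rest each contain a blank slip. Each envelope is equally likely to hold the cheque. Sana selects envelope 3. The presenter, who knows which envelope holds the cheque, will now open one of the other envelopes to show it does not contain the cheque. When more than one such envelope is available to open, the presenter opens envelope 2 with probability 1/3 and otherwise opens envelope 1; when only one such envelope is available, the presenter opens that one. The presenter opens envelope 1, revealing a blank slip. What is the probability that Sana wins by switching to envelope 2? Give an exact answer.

3/5

Consider each possible location of the cheque in turn.
If it is in envelope 1 (prior 1/3): the presenter opened envelope 1, so this case is ruled out; weight (1/3)·0 = 0.
If it is in envelope 2 (prior 1/3): only envelope 1 is available, probability 1; weight (1/3)·1 = 1/3.
If it is in envelope 3 (prior 1/3): envelope 2 is available but not opened, probability 2/3; weight (1/3)·(2/3) = 2/9.
The weights sum to 5/9.
So P(the cheque in envelope 2 | the presenter opened envelope 1) = (1/3) / (5/9) = 3/5.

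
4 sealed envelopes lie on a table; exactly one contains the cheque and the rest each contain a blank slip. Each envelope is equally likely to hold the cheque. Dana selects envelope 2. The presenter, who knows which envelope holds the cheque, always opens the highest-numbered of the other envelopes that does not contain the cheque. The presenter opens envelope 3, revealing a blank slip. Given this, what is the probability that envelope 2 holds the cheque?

0

Condition on the true location of the cheque.
If it is in either of envelopes 1 and 2 (prior 1/4 each): the presenter would have opened envelope 4 instead, probability 0; weight (1/4)·0 = 0 each.
If it is in envelope 3 (prior 1/4): the presenter opened envelope 3, so this case is ruled out; weight (1/4)·0 = 0.
If it is in envelope 4 (prior 1/4): envelope 3 is the highest-numbered option available, probability 1; weight (1/4)·1 = 1/4.
The weights sum to 1/4.
So P(the cheque in envelope 2 | the presenter opened envelope 3) = 0 / (1/4) = 0.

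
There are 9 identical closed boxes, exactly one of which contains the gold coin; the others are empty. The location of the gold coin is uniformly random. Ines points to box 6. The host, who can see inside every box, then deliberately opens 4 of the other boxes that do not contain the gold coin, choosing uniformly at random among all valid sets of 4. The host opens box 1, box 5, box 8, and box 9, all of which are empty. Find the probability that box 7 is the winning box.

2/9

Consider each possible location of the gold coin in turn.
If it is in any of boxes 1, 5, 8, and 9 (prior 1/9 each): that box was opened and seen not to hold the prize — ruled out; weight (1/9)·0 = 0 each.
If it is in any of boxes 2, 3, 4, and 7 (prior 1/9 each): the host has 35 equally likely choices, so probability 1/35; weight (1/9)·(1/35) = 1/315 each.
If it is in box 6 (prior 1/9): the host has 70 equally likely choices, so probability 1/70; weight (1/9)·(1/70) = 1/630.
The weights sum to 1/70.
So P(the gold coin in box 7 | the host opened box 1, box 5, box 8, and box 9) = (1/315) / (1/70) = 2/9.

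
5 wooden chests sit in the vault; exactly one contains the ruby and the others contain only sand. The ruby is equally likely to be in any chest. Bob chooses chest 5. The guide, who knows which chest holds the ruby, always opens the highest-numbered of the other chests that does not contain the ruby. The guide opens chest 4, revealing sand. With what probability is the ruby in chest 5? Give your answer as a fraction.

1/4

Apply Bayes' rule, conditioning on where the ruby actually is.
If it is in any of chests 1, 2, 3, and 5 (prior 1/5 each): chest 4 is the highest-numbered option available, probability 1; weight (1/5)·1 = 1/5 each.
If it is in chest 4 (prior 1/5): the guide opened chest 4, so this case is ruled out; weight (1/5)·0 = 0.
The weights sum to 4/5.
So P(the ruby in chest 5 | the guide opened chest 4) = (1/5) / (4/5) = 1/4.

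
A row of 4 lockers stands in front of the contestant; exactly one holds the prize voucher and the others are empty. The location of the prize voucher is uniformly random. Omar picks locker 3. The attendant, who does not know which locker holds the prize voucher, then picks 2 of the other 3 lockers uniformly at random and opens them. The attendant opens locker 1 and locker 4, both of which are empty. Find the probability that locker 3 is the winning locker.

Consider each possible location of the prize voucher in turn.
If it is in either of lockers 1 and 4 (prior 1/4 each): that locker was opened and seen not to hold the prize — ruled out; weight (1/4)·0 = 0 each.
If it is in either of lockers 2 and 3 (prior 1/4 each): the attendant picks exactly this set with probability 1/3 regardless, and none is the prize; weight (1/4)·(1/3) = 1/12 each.
The weights sum to 1/6.
So P(the prize voucher in locker 3 | the attendant opened locker 1 and locker 4) = (1/12) / (1/6) = 1/2.

1/2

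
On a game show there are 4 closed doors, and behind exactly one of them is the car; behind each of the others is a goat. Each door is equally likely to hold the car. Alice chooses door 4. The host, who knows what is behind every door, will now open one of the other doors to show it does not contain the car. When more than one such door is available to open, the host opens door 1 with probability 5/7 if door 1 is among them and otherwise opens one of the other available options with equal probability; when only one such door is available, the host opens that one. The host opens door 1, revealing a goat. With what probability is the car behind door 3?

1/3

Condition on the true location of the car.
If it is behind door 1 (prior 1/4): the host opened door 1, so this case is ruled out; weight (1/4)·0 = 0.
If it is behind any of doors 2, 3, and 4 (prior 1/4 each): door 1 is available, opened with probability 5/7; weight (1/4)·(5/7) = 5/28 each.
The weights sum to 15/28.
So P(the car behind door 3 | the host opened door 1) = (5/28) / (15/28) = 1/3.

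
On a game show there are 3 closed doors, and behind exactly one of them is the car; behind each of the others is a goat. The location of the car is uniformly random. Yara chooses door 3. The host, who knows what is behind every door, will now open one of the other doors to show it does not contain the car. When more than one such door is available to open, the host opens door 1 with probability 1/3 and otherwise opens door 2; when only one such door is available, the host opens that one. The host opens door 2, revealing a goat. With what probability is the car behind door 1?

Condition on the true location of the car.
If it is behind door 1 (prior 1/3): only door 2 is available, probability 1; weight (1/3)·1 = 1/3.
If it is behind door 2 (prior 1/3): the host opened door 2, so this case is ruled out; weight (1/3)·0 = 0.
If it is behind door 3 (prior 1/3): door 1 is available but not opened, probability 2/3; weight (1/3)·(2/3) = 2/9.
The weights sum to 5/9.
So P(the car behind door 1 | the host opened door 2) = (1/3) / (5/9) = 3/5.

3/5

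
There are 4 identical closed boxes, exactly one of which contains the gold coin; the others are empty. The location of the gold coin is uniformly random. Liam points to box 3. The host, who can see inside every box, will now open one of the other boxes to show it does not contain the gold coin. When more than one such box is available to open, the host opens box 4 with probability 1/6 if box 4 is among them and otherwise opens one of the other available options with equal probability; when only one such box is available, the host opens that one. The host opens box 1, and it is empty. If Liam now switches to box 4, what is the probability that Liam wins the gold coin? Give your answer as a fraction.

Condition on the true location of the gold coin.
If it is in box 1 (prior 1/4): the host opened box 1, so this case is ruled out; weight (1/4)·0 = 0.
If it is in box 2 (prior 1/4): box 4 is available but not opened, probability 5/6; weight (1/4)·(5/6) = 5/24.
If it is in box 3 (prior 1/4): box 4 is available but not opened; box 1 gets probability (1 − 1/6)/2 = 5/12; weight (1/4)·(5/12) = 5/48.
If it is in box 4 (prior 1/4): box 4 holds the prize so is unavailable; the host chooses uniformly among the 2 others, probability 1/2; weight (1/4)·(1/2) = 1/8.
The weights sum to 7/16.
So P(the gold coin in box 4 | the host opened box 1) = (1/8) / (7/16) = 2/7.

2/7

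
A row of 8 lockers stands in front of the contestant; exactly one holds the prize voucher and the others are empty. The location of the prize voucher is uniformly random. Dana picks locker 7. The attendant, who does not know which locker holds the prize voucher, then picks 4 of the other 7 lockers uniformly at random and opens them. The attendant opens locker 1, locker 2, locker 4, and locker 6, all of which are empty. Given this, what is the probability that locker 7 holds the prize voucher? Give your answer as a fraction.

Apply Bayes' rule, conditioning on where the prize voucher actually is.
If it is in any of lockers 1, 2, 4, and 6 (prior 1/8 each): that locker was opened and seen not to hold the prize — ruled out; weight (1/8)·0 = 0 each.
If it is in any of lockers 3, 5, 7, and 8 (prior 1/8 each): the attendant picks exactly this set with probability 1/35 regardless, and none is the prize; weight (1/8)·(1/35) = 1/280 each.
The weights sum to 1/70.
So P(the prize voucher in locker 7 | the attendant opened locker 1, locker 2, locker 4, and locker 6) = (1/280) / (1/70) = 1/4.

1/4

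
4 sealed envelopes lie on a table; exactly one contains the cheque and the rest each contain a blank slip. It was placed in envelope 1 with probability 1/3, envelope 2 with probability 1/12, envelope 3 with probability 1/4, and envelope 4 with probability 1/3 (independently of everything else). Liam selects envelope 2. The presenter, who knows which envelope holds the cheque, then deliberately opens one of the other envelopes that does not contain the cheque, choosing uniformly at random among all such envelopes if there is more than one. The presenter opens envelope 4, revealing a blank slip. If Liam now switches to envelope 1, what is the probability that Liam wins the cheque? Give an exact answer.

12/23

Condition on the true location of the cheque.
If it is in envelope 1 (prior 1/3): the presenter has 2 equally likely choices, so probability 1/2; weight (1/3)·(1/2) = 1/6.
If it is in envelope 2 (prior 1/12): the presenter has 3 equally likely choices, so probability 1/3; weight (1/12)·(1/3) = 1/36.
If it is in envelope 3 (prior 1/4): the presenter has 2 equally likely choices, so probability 1/2; weight (1/4)·(1/2) = 1/8.
If it is in envelope 4 (prior 1/3): the presenter opened envelope 4, so this case is ruled out; weight (1/3)·0 = 0.
The weights sum to 23/72.
So P(the cheque in envelope 1 | the presenter opened envelope 4) = (1/6) / (23/72) = 12/23.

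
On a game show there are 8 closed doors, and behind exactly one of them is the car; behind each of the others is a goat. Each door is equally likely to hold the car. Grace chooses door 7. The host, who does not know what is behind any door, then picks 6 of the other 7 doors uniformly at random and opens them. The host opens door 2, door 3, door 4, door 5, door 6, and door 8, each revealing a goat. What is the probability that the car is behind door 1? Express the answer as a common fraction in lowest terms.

1/2

Condition on the true location of the car.
If it is behind either of doors 1 and 7 (prior 1/8 each): the host picks exactly this set with probability 1/7 regardless, and none is the prize; weight (1/8)·(1/7) = 1/56 each.
If it is behind any of doors 2, 3, 4, 5, 6, and 8 (prior 1/8 each): that door was opened and seen not to hold the prize — ruled out; weight (1/8)·0 = 0 each.
The weights sum to 1/28.
So P(the car behind door 1 | the host opened door 2, door 3, door 4, door 5, door 6, and door 8) = (1/56) / (1/28) = 1/2.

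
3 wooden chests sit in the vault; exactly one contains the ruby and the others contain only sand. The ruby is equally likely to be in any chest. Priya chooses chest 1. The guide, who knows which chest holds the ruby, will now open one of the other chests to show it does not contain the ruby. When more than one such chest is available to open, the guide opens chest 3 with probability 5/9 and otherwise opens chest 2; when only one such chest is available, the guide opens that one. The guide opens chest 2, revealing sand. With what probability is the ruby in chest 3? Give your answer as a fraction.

9/13

Apply Bayes' rule, conditioning on where the ruby actually is.
If it is in chest 1 (prior 1/3): chest 3 is available but not opened, probability 4/9; weight (1/3)·(4/9) = 4/27.
If it is in chest 2 (prior 1/3): the guide opened chest 2, so this case is ruled out; weight (1/3)·0 = 0.
If it is in chest 3 (prior 1/3): only chest 2 is available, probability 1; weight (1/3)·1 = 1/3.
The weights sum to 13/27.
So P(the ruby in chest 3 | the guide opened chest 2) = (1/3) / (13/27) = 9/13.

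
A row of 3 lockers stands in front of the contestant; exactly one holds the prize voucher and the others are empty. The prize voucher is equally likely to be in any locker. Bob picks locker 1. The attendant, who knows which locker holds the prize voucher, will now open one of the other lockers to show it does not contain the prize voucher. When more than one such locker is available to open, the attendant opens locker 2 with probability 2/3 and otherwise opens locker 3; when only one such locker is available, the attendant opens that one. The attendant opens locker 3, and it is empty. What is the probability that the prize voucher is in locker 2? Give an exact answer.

Consider each possible location of the prize voucher in turn.
If it is in locker 1 (prior 1/3): locker 2 is available but not opened, probability 1/3; weight (1/3)·(1/3) = 1/9.
If it is in locker 2 (prior 1/3): only locker 3 is available, probability 1; weight (1/3)·1 = 1/3.
If it is in locker 3 (prior 1/3): the attendant opened locker 3, so this case is ruled out; weight (1/3)·0 = 0.
The weights sum to 4/9.
So P(the prize voucher in locker 2 | the attendant opened locker 3) = (1/3) / (4/9) = 3/4.

3/4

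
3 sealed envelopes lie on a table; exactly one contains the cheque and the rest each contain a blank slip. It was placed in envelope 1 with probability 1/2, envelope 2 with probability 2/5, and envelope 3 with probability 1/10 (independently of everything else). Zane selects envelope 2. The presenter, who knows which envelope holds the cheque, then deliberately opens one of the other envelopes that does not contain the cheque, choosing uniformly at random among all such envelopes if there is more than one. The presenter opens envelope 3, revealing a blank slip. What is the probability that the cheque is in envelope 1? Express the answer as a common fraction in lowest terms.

Consider each possible location of the cheque in turn.
If it is in envelope 1 (prior 1/2): the presenter has no choice, probability 1; weight (1/2)·1 = 1/2.
If it is in envelope 2 (prior 2/5): the presenter has 2 equally likely choices, so probability 1/2; weight (2/5)·(1/2) = 1/5.
If it is in envelope 3 (prior 1/10): the presenter opened envelope 3, so this case is ruled out; weight (1/10)·0 = 0.
The weights sum to 7/10.
So P(the cheque in envelope 1 | the presenter opened envelope 3) = (1/2) / (7/10) = 5/7.

5/7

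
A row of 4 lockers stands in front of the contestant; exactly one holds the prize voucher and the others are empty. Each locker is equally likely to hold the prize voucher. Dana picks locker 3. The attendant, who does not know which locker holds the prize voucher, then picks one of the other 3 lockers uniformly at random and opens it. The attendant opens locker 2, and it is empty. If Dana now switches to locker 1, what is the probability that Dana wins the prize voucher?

1/3

Condition on the true location of the prize voucher.
If it is in any of lockers 1, 3, and 4 (prior 1/4 each): the attendant picks locker 2 with probability 1/3 regardless, and it is not the prize; weight (1/4)·(1/3) = 1/12 each.
If it is in locker 2 (prior 1/4): the attendant opened locker 2, so this case is ruled out; weight (1/4)·0 = 0.
The weights sum to 1/4.
So P(the prize voucher in locker 1 | the attendant opened locker 2) = (1/12) / (1/4) = 1/3.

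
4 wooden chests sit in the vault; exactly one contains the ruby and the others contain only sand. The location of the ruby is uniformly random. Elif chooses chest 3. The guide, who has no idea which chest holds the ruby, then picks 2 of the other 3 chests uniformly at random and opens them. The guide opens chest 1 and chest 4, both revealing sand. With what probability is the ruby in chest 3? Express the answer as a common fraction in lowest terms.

Condition on the true location of the ruby.
If it is in either of chests 1 and 4 (prior 1/4 each): that chest was opened and seen not to hold the prize — ruled out; weight (1/4)·0 = 0 each.
If it is in either of chests 2 and 3 (prior 1/4 each): the guide picks exactly this set with probability 1/3 regardless, and none is the prize; weight (1/4)·(1/3) = 1/12 each.
The weights sum to 1/6.
So P(the ruby in chest 3 | the guide opened chest 1 and chest 4) = (1/12) / (1/6) = 1/2.

1/2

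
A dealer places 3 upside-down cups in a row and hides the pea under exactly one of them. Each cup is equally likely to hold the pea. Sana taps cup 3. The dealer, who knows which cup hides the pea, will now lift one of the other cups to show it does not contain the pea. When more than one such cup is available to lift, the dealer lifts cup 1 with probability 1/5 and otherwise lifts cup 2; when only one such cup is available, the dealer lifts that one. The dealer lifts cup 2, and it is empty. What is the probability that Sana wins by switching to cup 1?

Consider each possible location of the pea in turn.
If it is under cup 1 (prior 1/3): only cup 2 is available, probability 1; weight (1/3)·1 = 1/3.
If it is under cup 2 (prior 1/3): the dealer opened cup 2, so this case is ruled out; weight (1/3)·0 = 0.
If it is under cup 3 (prior 1/3): cup 1 is available but not opened, probability 4/5; weight (1/3)·(4/5) = 4/15.
The weights sum to 3/5.
So P(the pea under cup 1 | the dealer opened cup 2) = (1/3) / (3/5) = 5/9.

5/9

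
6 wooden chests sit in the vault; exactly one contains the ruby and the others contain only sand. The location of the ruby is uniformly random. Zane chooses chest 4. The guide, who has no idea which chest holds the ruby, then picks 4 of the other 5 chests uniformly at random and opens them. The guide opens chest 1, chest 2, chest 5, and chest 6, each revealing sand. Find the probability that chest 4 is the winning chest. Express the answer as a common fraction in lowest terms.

Consider each possible location of the ruby in turn.
If it is in any of chests 1, 2, 5, and 6 (prior 1/6 each): that chest was opened and seen not to hold the prize — ruled out; weight (1/6)·0 = 0 each.
If it is in either of chests 3 and 4 (prior 1/6 each): the guide picks exactly this set with probability 1/5 regardless, and none is the prize; weight (1/6)·(1/5) = 1/30 each.
The weights sum to 1/15.
So P(the ruby in chest 4 | the guide opened chest 1, chest 2, chest 5, and chest 6) = (1/30) / (1/15) = 1/2.

1/2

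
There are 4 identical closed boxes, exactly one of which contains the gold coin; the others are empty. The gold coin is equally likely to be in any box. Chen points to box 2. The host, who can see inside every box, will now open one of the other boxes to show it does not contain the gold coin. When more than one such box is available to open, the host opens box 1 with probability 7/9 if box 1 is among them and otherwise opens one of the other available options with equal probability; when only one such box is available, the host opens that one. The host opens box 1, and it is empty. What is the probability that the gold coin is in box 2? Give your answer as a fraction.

Consider each possible location of the gold coin in turn.
If it is in box 1 (prior 1/4): the host opened box 1, so this case is ruled out; weight (1/4)·0 = 0.
If it is in any of boxes 2, 3, and 4 (prior 1/4 each): box 1 is available, opened with probability 7/9; weight (1/4)·(7/9) = 7/36 each.
The weights sum to 7/12.
So P(the gold coin in box 2 | the host opened box 1) = (7/36) / (7/12) = 1/3.

1/3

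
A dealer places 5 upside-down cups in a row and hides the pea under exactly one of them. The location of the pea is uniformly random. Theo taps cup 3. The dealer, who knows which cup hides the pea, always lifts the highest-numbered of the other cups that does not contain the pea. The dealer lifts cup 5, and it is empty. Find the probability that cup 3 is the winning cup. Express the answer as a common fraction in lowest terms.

Condition on the true location of the pea.
If it is under any of cups 1, 2, 3, and 4 (prior 1/5 each): cup 5 is the highest-numbered option available, probability 1; weight (1/5)·1 = 1/5 each.
If it is under cup 5 (prior 1/5): the dealer opened cup 5, so this case is ruled out; weight (1/5)·0 = 0.
The weights sum to 4/5.
So P(the pea under cup 3 | the dealer opened cup 5) = (1/5) / (4/5) = 1/4.

1/4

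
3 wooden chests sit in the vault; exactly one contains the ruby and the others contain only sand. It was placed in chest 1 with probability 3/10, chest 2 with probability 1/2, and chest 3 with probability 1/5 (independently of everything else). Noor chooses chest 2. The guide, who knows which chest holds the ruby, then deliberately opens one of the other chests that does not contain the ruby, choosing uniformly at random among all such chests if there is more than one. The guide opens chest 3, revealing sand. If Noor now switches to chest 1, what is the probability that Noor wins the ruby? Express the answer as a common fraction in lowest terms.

Consider each possible location of the ruby in turn.
If it is in chest 1 (prior 3/10): the guide has no choice, probability 1; weight (3/10)·1 = 3/10.
If it is in chest 2 (prior 1/2): the guide has 2 equally likely choices, so probability 1/2; weight (1/2)·(1/2) = 1/4.
If it is in chest 3 (prior 1/5): the guide opened chest 3, so this case is ruled out; weight (1/5)·0 = 0.
The weights sum to 11/20.
So P(the ruby in chest 1 | the guide opened chest 3) = (3/10) / (11/20) = 6/11.

6/11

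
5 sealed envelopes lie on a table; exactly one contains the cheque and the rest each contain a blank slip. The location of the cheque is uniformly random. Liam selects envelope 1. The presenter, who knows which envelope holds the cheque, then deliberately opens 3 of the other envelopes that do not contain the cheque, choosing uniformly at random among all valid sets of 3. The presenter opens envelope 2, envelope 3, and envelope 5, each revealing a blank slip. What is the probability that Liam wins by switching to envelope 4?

Apply Bayes' rule, conditioning on where the cheque actually is.
If it is in envelope 1 (prior 1/5): the presenter has 4 equally likely choices, so probability 1/4; weight (1/5)·(1/4) = 1/20.
If it is in any of envelopes 2, 3, and 5 (prior 1/5 each): that envelope was opened and seen not to hold the prize — ruled out; weight (1/5)·0 = 0 each.
If it is in envelope 4 (prior 1/5): the presenter has no choice, probability 1; weight (1/5)·1 = 1/5.
The weights sum to 1/4.
So P(the cheque in envelope 4 | the presenter opened envelope 2, envelope 3, and envelope 5) = (1/5) / (1/4) = 4/5.

4/5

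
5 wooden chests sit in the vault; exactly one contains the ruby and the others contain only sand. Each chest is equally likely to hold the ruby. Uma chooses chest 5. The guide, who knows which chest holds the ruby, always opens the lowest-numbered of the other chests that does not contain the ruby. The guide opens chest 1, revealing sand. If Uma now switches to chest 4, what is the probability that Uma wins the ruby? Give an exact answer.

1/4

Condition on the true location of the ruby.
If it is in chest 1 (prior 1/5): the guide opened chest 1, so this case is ruled out; weight (1/5)·0 = 0.
If it is in any of chests 2, 3, 4, and 5 (prior 1/5 each): chest 1 is the lowest-numbered option available, probability 1; weight (1/5)·1 = 1/5 each.
The weights sum to 4/5.
So P(the ruby in chest 4 | the guide opened chest 1) = (1/5) / (4/5) = 1/4.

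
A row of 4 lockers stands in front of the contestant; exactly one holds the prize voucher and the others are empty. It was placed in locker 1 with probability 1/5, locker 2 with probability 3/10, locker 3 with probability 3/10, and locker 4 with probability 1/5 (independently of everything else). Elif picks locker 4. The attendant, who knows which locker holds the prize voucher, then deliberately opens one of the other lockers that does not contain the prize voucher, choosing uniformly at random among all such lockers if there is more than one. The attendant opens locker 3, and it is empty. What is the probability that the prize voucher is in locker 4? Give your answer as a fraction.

Condition on the true location of the prize voucher.
If it is in locker 1 (prior 1/5): the attendant has 2 equally likely choices, so probability 1/2; weight (1/5)·(1/2) = 1/10.
If it is in locker 2 (prior 3/10): the attendant has 2 equally likely choices, so probability 1/2; weight (3/10)·(1/2) = 3/20.
If it is in locker 3 (prior 3/10): the attendant opened locker 3, so this case is ruled out; weight (3/10)·0 = 0.
If it is in locker 4 (prior 1/5): the attendant has 3 equally likely choices, so probability 1/3; weight (1/5)·(1/3) = 1/15.
The weights sum to 19/60.
So P(the prize voucher in locker 4 | the attendant opened locker 3) = (1/15) / (19/60) = 4/19.

4/19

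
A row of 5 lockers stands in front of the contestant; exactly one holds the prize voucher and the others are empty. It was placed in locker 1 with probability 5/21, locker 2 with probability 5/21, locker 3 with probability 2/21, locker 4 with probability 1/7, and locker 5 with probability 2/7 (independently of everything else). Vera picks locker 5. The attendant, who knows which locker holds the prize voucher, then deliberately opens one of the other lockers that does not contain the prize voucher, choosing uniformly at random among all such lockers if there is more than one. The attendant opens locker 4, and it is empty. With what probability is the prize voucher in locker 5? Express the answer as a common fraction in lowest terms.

3/11

Consider each possible location of the prize voucher in turn.
If it is in either of lockers 1 and 2 (prior 5/21 each): the attendant has 3 equally likely choices, so probability 1/3; weight (5/21)·(1/3) = 5/63 each.
If it is in locker 3 (prior 2/21): the attendant has 3 equally likely choices, so probability 1/3; weight (2/21)·(1/3) = 2/63.
If it is in locker 4 (prior 1/7): the attendant opened locker 4, so this case is ruled out; weight (1/7)·0 = 0.
If it is in locker 5 (prior 2/7): the attendant has 4 equally likely choices, so probability 1/4; weight (2/7)·(1/4) = 1/14.
The weights sum to 11/42.
So P(the prize voucher in locker 5 | the attendant opened locker 4) = (1/14) / (11/42) = 3/11.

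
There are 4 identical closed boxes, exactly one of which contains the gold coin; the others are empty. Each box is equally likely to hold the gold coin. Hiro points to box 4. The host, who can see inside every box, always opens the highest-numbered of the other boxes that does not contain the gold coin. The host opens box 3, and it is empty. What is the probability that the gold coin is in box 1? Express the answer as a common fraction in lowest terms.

1/3

Condition on the true location of the gold coin.
If it is in any of boxes 1, 2, and 4 (prior 1/4 each): box 3 is the highest-numbered option available, probability 1; weight (1/4)·1 = 1/4 each.
If it is in box 3 (prior 1/4): the host opened box 3, so this case is ruled out; weight (1/4)·0 = 0.
The weights sum to 3/4.
So P(the gold coin in box 1 | the host opened box 3) = (1/4) / (3/4) = 1/3.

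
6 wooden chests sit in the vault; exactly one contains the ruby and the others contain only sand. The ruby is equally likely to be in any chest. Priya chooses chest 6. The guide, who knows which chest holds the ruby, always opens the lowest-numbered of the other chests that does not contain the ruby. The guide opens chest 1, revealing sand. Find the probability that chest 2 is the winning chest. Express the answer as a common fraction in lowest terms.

Condition on the true location of the ruby.
If it is in chest 1 (prior 1/6): the guide opened chest 1, so this case is ruled out; weight (1/6)·0 = 0.
If it is in any of chests 2, 3, 4, 5, and 6 (prior 1/6 each): chest 1 is the lowest-numbered option available, probability 1; weight (1/6)·1 = 1/6 each.
The weights sum to 5/6.
So P(the ruby in chest 2 | the guide opened chest 1) = (1/6) / (5/6) = 1/5.

1/5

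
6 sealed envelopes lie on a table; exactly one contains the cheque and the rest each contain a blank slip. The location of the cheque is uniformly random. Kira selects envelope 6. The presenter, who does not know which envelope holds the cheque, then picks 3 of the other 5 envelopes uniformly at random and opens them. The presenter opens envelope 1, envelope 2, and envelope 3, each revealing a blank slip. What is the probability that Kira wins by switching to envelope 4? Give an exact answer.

Consider each possible location of the cheque in turn.
If it is in any of envelopes 1, 2, and 3 (prior 1/6 each): that envelope was opened and seen not to hold the prize — ruled out; weight (1/6)·0 = 0 each.
If it is in any of envelopes 4, 5, and 6 (prior 1/6 each): the presenter picks exactly this set with probability 1/10 regardless, and none is the prize; weight (1/6)·(1/10) = 1/60 each.
The weights sum to 1/20.
So P(the cheque in envelope 4 | the presenter opened envelope 1, envelope 2, and envelope 3) = (1/60) / (1/20) = 1/3.

1/3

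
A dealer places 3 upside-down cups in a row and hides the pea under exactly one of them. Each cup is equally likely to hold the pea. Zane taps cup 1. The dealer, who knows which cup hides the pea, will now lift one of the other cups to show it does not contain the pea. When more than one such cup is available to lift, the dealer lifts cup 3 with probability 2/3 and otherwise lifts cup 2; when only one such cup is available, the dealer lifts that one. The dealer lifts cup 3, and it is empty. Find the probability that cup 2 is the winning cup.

Apply Bayes' rule, conditioning on where the pea actually is.
If it is under cup 1 (prior 1/3): cup 3 is available, opened with probability 2/3; weight (1/3)·(2/3) = 2/9.
If it is under cup 2 (prior 1/3): only cup 3 is available, probability 1; weight (1/3)·1 = 1/3.
If it is under cup 3 (prior 1/3): the dealer opened cup 3, so this case is ruled out; weight (1/3)·0 = 0.
The weights sum to 5/9.
So P(the pea under cup 2 | the dealer opened cup 3) = (1/3) / (5/9) = 3/5.

3/5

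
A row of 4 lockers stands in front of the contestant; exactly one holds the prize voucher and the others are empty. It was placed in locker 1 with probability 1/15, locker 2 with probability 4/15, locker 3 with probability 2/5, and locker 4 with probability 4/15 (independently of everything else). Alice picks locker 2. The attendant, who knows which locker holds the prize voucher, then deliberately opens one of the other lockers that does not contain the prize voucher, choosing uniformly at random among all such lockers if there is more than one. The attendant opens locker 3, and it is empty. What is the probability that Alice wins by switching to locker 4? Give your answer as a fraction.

12/23

Consider each possible location of the prize voucher in turn.
If it is in locker 1 (prior 1/15): the attendant has 2 equally likely choices, so probability 1/2; weight (1/15)·(1/2) = 1/30.
If it is in locker 2 (prior 4/15): the attendant has 3 equally likely choices, so probability 1/3; weight (4/15)·(1/3) = 4/45.
If it is in locker 3 (prior 2/5): the attendant opened locker 3, so this case is ruled out; weight (2/5)·0 = 0.
If it is in locker 4 (prior 4/15): the attendant has 2 equally likely choices, so probability 1/2; weight (4/15)·(1/2) = 2/15.
The weights sum to 23/90.
So P(the prize voucher in locker 4 | the attendant opened locker 3) = (2/15) / (23/90) = 12/23.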